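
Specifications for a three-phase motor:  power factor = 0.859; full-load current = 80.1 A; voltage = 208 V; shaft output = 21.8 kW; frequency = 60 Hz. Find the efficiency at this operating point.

P_out = 21.8 kW = 21800 W
P_in = √3·V_L·I_L·cosφ = 1.732 × 208 × 80.1 × 0.859 = 24788 W
η = P_out / P_in = 21800 / 24788 = 0.879 = 87.9%

87.9 %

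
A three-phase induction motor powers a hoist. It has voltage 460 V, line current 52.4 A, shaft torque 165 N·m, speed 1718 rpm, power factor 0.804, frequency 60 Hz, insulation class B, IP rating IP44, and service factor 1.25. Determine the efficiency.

ω = 2π × 1718/60 = 179.9 rad/s; P_out = τω = 165 × 179.9 = 29684 W
P_in = √3·V_L·I_L·cosφ = 1.732 × 460 × 52.4 × 0.804 = 33565 W
η = P_out / P_in = 29684 / 33565 = 0.884 = 88.4%

88.4 %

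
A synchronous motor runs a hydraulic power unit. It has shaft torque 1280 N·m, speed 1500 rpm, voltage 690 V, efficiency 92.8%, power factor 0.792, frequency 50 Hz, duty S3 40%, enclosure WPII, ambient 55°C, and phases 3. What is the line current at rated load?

ω = 2π×1500/60 = 157.1 rad/s; P_out = τω = 1280 × 157.1 = 201088 W
P_in = P_out / η = 201088 / 0.928 = 216690 W
I_L = P_in / (√3·V_L·cosφ) = 216690 / (1.732 × 690 × 0.792) = 229 A

229 A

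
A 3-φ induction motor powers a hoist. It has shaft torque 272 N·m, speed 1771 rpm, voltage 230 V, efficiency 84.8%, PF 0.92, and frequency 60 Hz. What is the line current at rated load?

ω = 2π×1771/60 = 185.5 rad/s; P_out = τω = 272 × 185.5 = 50456 W
P_in = P_out / η = 50456 / 0.848 = 59500 W
I_L = P_in / (√3·V_L·cosφ) = 59500 / (1.732 × 230 × 0.92) = 162 A

162 A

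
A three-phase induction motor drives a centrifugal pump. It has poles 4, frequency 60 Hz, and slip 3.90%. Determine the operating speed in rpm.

n_s = 120f/p = 120×60/4 = 1800 rpm
n = n_s(1 − s) = 1800 × (1 − 0.039) = 1730 rpm

1730 rpm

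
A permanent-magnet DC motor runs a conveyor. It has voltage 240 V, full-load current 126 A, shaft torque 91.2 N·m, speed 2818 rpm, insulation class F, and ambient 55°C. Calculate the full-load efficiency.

89.0 %

ω = 2π × 2818/60 = 295.1 rad/s; P_out = τω = 91.2 × 295.1 = 26913 W
P_in = V·I = 240 × 126 = 30240 W
η = P_out / P_in = 26913 / 30240 = 0.890 = 89.0%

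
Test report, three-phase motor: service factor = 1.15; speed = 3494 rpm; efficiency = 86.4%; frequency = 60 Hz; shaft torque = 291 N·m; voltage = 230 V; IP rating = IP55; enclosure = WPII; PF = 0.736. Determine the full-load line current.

ω = 2π×3494/60 = 365.9 rad/s; P_out = τω = 291 × 365.9 = 106477 W
P_in = P_out / η = 106477 / 0.864 = 123237 W
I_L = P_in / (√3·V_L·cosφ) = 123237 / (1.732 × 230 × 0.736) = 420 A

420 A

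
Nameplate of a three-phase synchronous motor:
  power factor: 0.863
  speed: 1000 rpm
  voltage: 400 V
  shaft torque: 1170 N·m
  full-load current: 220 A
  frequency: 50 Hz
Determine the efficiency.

93.1 %

ω = 2π × 1000/60 = 104.7 rad/s; P_out = τω = 1170 × 104.7 = 122499 W
P_in = √3·V_L·I_L·cosφ = 1.732 × 400 × 220 × 0.863 = 131535 W
η = P_out / P_in = 122499 / 131535 = 0.931 = 93.1%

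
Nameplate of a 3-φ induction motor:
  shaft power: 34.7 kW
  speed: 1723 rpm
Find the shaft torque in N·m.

ω = 2π × 1723/60 = 180.4 rad/s
τ = P/ω = 34700/180.4 = 192 N·m

192 N·m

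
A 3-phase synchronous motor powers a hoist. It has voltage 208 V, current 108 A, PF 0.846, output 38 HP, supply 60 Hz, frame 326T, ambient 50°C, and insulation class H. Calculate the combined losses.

P_in = √3·V·I·cosφ = 1.732×208×108×0.846 = 32916 W
P_out = 38×746 = 28348 W
Losses = P_in − P_out = 32916 − 28348 = 4568 W

4570 W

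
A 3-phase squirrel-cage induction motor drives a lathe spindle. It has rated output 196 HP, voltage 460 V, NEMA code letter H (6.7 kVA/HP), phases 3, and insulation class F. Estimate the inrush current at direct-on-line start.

1650 A

S_LR = 6.7 × 196 = 1313.2 kVA
I_LR = S_LR/(√3·V_L) = 1313200/(1.732×460) = 1650 A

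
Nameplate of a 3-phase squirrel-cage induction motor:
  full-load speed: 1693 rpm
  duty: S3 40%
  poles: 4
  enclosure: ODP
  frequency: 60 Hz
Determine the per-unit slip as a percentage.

5.9 %

n_s = 120f/p = 120×60/4 = 1800 rpm
s = (n_s − n)/n_s = (1800 − 1693)/1800 = 0.0594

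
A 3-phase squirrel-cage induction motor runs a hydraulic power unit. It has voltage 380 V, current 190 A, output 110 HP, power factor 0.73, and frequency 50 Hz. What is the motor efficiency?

89.9 %

P_out = 110 × 746 = 82060 W
P_in = √3·V_L·I_L·cosφ = 1.732 × 380 × 190 × 0.73 = 91287 W
η = P_out / P_in = 82060 / 91287 = 0.899 = 89.9%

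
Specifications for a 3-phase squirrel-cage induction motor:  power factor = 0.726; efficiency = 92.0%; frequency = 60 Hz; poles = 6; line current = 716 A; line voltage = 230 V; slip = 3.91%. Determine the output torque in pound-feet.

P_in = √3·V·I·cosφ = 1.732 × 230 × 716 × 0.726 = 207074 W
P_out = η·P_in = 0.92 × 207074 = 190508 W
n_s = 120×60/6 = 1200 rpm; n = 1200×(1−0.0391) = 1153 rpm
ω = 2π×1153/60 = 120.7 rad/s
τ = P_out/ω = 190508/120.7 = 1578 N·m
In lb·ft: 1578/1.356 = 1160 lb·ft

1160 lb·ft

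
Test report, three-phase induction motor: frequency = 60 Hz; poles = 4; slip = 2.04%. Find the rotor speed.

n_s = 120f/p = 120×60/4 = 1800 rpm
n = n_s(1 − s) = 1800 × (1 − 0.0204) = 1763 rpm

1763 rpm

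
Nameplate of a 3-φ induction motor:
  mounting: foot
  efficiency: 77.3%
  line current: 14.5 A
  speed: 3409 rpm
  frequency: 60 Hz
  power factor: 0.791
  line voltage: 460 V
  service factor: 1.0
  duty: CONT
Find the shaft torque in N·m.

P_in = √3·V·I·cosφ = 1.732 × 460 × 14.5 × 0.791 = 9138 W
P_out = η·P_in = 0.773 × 9138 = 7064 W
n = 3409 rpm
ω = 2π×3409/60 = 357 rad/s
τ = P_out/ω = 7064/357 = 19.8 N·m

19.8 N·m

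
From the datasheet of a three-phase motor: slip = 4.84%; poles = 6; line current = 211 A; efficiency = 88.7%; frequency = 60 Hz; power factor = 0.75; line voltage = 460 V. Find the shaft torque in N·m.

P_in = √3·V·I·cosφ = 1.732 × 460 × 211 × 0.75 = 126081 W
P_out = η·P_in = 0.887 × 126081 = 111834 W
n_s = 120×60/6 = 1200 rpm; n = 1200×(1−0.0484) = 1142 rpm
ω = 2π×1142/60 = 119.6 rad/s
τ = P_out/ω = 111834/119.6 = 935 N·m

935 N·m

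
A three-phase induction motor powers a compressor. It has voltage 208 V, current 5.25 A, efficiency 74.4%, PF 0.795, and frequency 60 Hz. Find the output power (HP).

P_in = √3·V·I·cosφ = 1.732 × 208 × 5.25 × 0.795 = 1504 W
P_out = η·P_in = 0.744 × 1504 = 1119 W
= 1119/746 = 1.5 HP

1.5 HP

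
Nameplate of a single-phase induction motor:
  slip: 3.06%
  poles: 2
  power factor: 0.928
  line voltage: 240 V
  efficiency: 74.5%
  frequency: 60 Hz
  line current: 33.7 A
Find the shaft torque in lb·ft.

11.3 lb·ft

P_in = V·I·cosφ = 240 × 33.7 × 0.928 = 7506 W
P_out = η·P_in = 0.745 × 7506 = 5592 W
n_s = 120×60/2 = 3600 rpm; n = 3600×(1−0.0306) = 3490 rpm
ω = 2π×3490/60 = 365.5 rad/s
τ = P_out/ω = 5592/365.5 = 15.3 N·m
In lb·ft: 15.3/1.356 = 11.3 lb·ft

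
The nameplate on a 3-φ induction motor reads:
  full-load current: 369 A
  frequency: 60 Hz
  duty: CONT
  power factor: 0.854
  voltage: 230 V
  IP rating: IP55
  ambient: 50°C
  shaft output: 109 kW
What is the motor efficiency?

86.8 %

P_out = 109 kW = 109000 W
P_in = √3·V_L·I_L·cosφ = 1.732 × 230 × 369 × 0.854 = 125534 W
η = P_out / P_in = 109000 / 125534 = 0.868 = 86.8%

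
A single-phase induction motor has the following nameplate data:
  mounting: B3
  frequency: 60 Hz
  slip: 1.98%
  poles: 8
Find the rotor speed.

n_s = 120f/p = 120×60/8 = 900 rpm
n = n_s(1 − s) = 900 × (1 − 0.0198) = 882 rpm

882 rpm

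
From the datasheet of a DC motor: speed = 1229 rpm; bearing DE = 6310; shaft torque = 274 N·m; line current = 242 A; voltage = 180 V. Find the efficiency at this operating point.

81.0 %

ω = 2π × 1229/60 = 128.7 rad/s; P_out = τω = 274 × 128.7 = 35264 W
P_in = V·I = 180 × 242 = 43560 W
η = P_out / P_in = 35264 / 43560 = 0.810 = 81.0%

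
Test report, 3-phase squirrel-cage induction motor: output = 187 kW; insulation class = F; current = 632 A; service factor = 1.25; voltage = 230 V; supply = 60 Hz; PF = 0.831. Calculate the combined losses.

P_in = √3·V·I·cosφ = 1.732×230×632×0.831 = 209215 W
P_out = 187000 W
Losses = P_in − P_out = 209215 − 187000 = 22215 W

22.2 kW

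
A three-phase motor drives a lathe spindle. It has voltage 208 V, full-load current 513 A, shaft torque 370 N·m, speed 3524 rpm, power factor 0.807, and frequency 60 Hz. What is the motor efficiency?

91.5 %

ω = 2π × 3524/60 = 369 rad/s; P_out = τω = 370 × 369 = 136530 W
P_in = √3·V_L·I_L·cosφ = 1.732 × 208 × 513 × 0.807 = 149143 W
η = P_out / P_in = 136530 / 149143 = 0.915 = 91.5%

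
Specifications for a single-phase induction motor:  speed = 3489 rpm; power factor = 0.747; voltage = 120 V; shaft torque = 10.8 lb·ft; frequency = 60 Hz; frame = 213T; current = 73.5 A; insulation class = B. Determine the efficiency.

81.2 %

τ = 10.8 lb·ft × 1.356 = 14.64 N·m
ω = 2π × 3489/60 = 365.4 rad/s; P_out = τω = 14.64 × 365.4 = 5349 W
P_in = V·I·cosφ = 120 × 73.5 × 0.747 = 6589 W
η = P_out / P_in = 5349 / 6589 = 0.812 = 81.2%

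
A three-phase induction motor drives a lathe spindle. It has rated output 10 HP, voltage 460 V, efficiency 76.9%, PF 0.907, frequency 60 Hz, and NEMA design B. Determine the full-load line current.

P_out = 10 × 746 = 7460 W
P_in = P_out / η = 7460 / 0.769 = 9701 W
I_L = P_in / (√3·V_L·cosφ) = 9701 / (1.732 × 460 × 0.907) = 13.4 A

13.4 A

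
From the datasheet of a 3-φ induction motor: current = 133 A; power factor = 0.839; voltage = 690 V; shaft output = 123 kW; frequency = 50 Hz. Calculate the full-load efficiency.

92.2 %

P_out = 123 kW = 123000 W
P_in = √3·V_L·I_L·cosφ = 1.732 × 690 × 133 × 0.839 = 133355 W
η = P_out / P_in = 123000 / 133355 = 0.922 = 92.2%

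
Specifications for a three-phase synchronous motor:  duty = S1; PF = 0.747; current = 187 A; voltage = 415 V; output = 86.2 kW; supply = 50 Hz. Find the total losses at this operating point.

14.2 kW

P_in = √3·V·I·cosφ = 1.732×415×187×0.747 = 100406 W
P_out = 86200 W
Losses = P_in − P_out = 100406 − 86200 = 14206 W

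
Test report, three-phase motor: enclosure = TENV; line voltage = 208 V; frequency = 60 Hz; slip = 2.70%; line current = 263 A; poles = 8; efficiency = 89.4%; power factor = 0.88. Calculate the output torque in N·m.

P_in = √3·V·I·cosφ = 1.732 × 208 × 263 × 0.88 = 83378 W
P_out = η·P_in = 0.894 × 83378 = 74540 W
n_s = 120×60/8 = 900 rpm; n = 900×(1−0.027) = 876 rpm
ω = 2π×876/60 = 91.73 rad/s
τ = P_out/ω = 74540/91.73 = 813 N·m

813 N·m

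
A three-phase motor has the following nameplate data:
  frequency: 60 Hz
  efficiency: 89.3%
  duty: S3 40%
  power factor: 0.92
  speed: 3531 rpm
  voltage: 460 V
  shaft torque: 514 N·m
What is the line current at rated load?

290 A

ω = 2π×3531/60 = 369.8 rad/s; P_out = τω = 514 × 369.8 = 190077 W
P_in = P_out / η = 190077 / 0.893 = 212852 W
I_L = P_in / (√3·V_L·cosφ) = 212852 / (1.732 × 460 × 0.92) = 290 A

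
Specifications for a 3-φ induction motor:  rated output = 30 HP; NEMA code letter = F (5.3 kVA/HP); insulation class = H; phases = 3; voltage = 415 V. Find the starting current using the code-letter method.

S_LR = 5.3 × 30 = 159 kVA
I_LR = S_LR/(√3·V_L) = 159000/(1.732×415) = 221 A

221 A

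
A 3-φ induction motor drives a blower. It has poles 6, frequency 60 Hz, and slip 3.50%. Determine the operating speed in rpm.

n_s = 120f/p = 120×60/6 = 1200 rpm
n = n_s(1 − s) = 1200 × (1 − 0.035) = 1158 rpm

1158 rpm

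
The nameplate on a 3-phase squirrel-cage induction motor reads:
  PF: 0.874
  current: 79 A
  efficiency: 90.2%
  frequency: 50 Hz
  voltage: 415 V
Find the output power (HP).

60 HP

P_in = √3·V·I·cosφ = 1.732 × 415 × 79 × 0.874 = 49629 W
P_out = η·P_in = 0.902 × 49629 = 44765 W
= 44765/746 = 60 HP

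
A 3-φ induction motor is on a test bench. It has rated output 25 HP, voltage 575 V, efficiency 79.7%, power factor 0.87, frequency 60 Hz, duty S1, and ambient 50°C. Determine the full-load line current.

27 A

P_out = 25 × 746 = 18650 W
P_in = P_out / η = 18650 / 0.797 = 23400 W
I_L = P_in / (√3·V_L·cosφ) = 23400 / (1.732 × 575 × 0.87) = 27 A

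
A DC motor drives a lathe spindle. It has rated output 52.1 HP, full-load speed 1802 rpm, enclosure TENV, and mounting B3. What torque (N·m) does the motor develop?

P_out = 52.1 × 746 = 38867 W
ω = 2π × 1802/60 = 188.7 rad/s
τ = P_out/ω = 38867/188.7 = 206 N·m

206 N·m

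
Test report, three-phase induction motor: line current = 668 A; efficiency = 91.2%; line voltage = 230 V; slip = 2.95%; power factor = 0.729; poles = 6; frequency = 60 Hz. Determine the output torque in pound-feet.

1070 lb·ft

P_in = √3·V·I·cosφ = 1.732 × 230 × 668 × 0.729 = 193990 W
P_out = η·P_in = 0.912 × 193990 = 176919 W
n_s = 120×60/6 = 1200 rpm; n = 1200×(1−0.0295) = 1165 rpm
ω = 2π×1165/60 = 122 rad/s
τ = P_out/ω = 176919/122 = 1450 N·m
In lb·ft: 1450/1.356 = 1070 lb·ft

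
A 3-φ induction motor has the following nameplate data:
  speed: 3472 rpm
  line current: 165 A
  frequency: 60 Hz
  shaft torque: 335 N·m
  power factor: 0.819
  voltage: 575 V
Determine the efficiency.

ω = 2π × 3472/60 = 363.6 rad/s; P_out = τω = 335 × 363.6 = 121806 W
P_in = √3·V_L·I_L·cosφ = 1.732 × 575 × 165 × 0.819 = 134581 W
η = P_out / P_in = 121806 / 134581 = 0.905 = 90.5%

90.5 %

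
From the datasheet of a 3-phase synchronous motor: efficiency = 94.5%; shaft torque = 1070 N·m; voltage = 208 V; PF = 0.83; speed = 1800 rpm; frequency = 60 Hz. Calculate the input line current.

714 A

ω = 2π×1800/60 = 188.5 rad/s; P_out = τω = 1070 × 188.5 = 201695 W
P_in = P_out / η = 201695 / 0.945 = 213434 W
I_L = P_in / (√3·V_L·cosφ) = 213434 / (1.732 × 208 × 0.83) = 714 A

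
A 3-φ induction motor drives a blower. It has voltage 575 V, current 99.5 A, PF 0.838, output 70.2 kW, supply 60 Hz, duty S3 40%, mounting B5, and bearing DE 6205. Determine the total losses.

P_in = √3·V·I·cosφ = 1.732×575×99.5×0.838 = 83039 W
P_out = 70200 W
Losses = P_in − P_out = 83039 − 70200 = 12839 W

12800 W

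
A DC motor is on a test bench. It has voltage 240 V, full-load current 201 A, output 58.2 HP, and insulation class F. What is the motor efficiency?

90.0 %

P_out = 58.2 × 746 = 43417 W
P_in = V·I = 240 × 201 = 48240 W
η = P_out / P_in = 43417 / 48240 = 0.900 = 90.0%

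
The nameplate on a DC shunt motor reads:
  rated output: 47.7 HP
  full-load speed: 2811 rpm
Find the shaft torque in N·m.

P_out = 47.7 × 746 = 35584 W
ω = 2π × 2811/60 = 294.4 rad/s
τ = P_out/ω = 35584/294.4 = 121 N·m

121 N·m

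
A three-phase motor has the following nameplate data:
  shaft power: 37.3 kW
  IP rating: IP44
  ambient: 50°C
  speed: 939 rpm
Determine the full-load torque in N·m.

379 N·m

ω = 2π × 939/60 = 98.33 rad/s
τ = P/ω = 37300/98.33 = 379 N·m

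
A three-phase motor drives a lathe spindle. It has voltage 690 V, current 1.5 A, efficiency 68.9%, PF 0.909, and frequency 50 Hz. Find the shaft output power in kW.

1.12 kW

P_in = √3·V·I·cosφ = 1.732 × 690 × 1.5 × 0.909 = 1629 W
P_out = η·P_in = 0.689 × 1629 = 1122 W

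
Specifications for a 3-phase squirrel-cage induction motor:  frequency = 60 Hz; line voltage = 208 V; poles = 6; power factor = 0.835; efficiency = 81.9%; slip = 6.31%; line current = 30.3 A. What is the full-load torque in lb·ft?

46.8 lb·ft

P_in = √3·V·I·cosφ = 1.732 × 208 × 30.3 × 0.835 = 9115 W
P_out = η·P_in = 0.819 × 9115 = 7465 W
n_s = 120×60/6 = 1200 rpm; n = 1200×(1−0.0631) = 1124 rpm
ω = 2π×1124/60 = 117.7 rad/s
τ = P_out/ω = 7465/117.7 = 63.42 N·m
In lb·ft: 63.42/1.356 = 46.8 lb·ft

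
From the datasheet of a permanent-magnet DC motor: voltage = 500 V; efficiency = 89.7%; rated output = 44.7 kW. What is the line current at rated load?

P_out = 44.7 kW = 44700 W
P_in = P_out / η = 44700 / 0.897 = 49833 W
I = P_in / V = 49833 / 500 = 99.7 A

99.7 A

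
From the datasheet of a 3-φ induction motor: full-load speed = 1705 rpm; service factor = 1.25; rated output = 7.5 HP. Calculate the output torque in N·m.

31.3 N·m

P_out = 7.5 × 746 = 5595 W
ω = 2π × 1705/60 = 178.5 rad/s
τ = P_out/ω = 5595/178.5 = 31.3 N·m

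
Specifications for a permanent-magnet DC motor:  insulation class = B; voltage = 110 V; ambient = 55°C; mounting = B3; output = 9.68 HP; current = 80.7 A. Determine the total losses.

P_in = V·I = 110×80.7 = 8877 W
P_out = 9.68×746 = 7221 W
Losses = P_in − P_out = 8877 − 7221 = 1656 W

1660 W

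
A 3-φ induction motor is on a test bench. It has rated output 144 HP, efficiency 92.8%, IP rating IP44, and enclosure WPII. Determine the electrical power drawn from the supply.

P_out = 144 × 746 = 107424 W
P_in = P_out/η = 107424/0.928 = 115759 W = 116 kW

116 kW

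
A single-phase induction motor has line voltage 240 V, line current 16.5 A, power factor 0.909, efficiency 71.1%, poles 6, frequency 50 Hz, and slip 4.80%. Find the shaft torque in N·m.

P_in = V·I·cosφ = 240 × 16.5 × 0.909 = 3600 W
P_out = η·P_in = 0.711 × 3600 = 2560 W
n_s = 120×50/6 = 1000 rpm; n = 1000×(1−0.048) = 952 rpm
ω = 2π×952/60 = 99.69 rad/s
τ = P_out/ω = 2560/99.69 = 25.7 N·m

25.7 N·m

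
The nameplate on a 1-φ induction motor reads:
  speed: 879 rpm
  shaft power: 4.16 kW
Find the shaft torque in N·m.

45.2 N·m

ω = 2π × 879/60 = 92.05 rad/s
τ = P/ω = 4160/92.05 = 45.2 N·m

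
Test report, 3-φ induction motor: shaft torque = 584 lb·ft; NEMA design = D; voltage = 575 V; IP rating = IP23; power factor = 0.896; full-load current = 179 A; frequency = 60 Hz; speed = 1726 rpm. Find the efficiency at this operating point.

89.6 %

τ = 584 lb·ft × 1.356 = 791.9 N·m
ω = 2π × 1726/60 = 180.7 rad/s; P_out = τω = 791.9 × 180.7 = 143096 W
P_in = √3·V_L·I_L·cosφ = 1.732 × 575 × 179 × 0.896 = 159726 W
η = P_out / P_in = 143096 / 159726 = 0.896 = 89.6%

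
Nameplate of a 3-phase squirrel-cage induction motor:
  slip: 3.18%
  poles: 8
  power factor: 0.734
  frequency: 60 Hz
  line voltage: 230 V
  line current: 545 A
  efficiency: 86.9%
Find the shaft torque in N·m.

P_in = √3·V·I·cosφ = 1.732 × 230 × 545 × 0.734 = 159356 W
P_out = η·P_in = 0.869 × 159356 = 138480 W
n_s = 120×60/8 = 900 rpm; n = 900×(1−0.0318) = 871 rpm
ω = 2π×871/60 = 91.21 rad/s
τ = P_out/ω = 138480/91.21 = 1520 N·m

1520 N·m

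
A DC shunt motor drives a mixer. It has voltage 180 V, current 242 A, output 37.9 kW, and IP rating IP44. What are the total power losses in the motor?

P_in = V·I = 180×242 = 43560 W
P_out = 37900 W
Losses = P_in − P_out = 43560 − 37900 = 5660 W

5.66 kW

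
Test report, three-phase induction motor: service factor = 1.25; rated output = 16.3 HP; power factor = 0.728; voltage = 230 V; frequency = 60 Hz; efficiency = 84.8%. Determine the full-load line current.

P_out = 16.3 × 746 = 12160 W
P_in = P_out / η = 12160 / 0.848 = 14340 W
I_L = P_in / (√3·V_L·cosφ) = 14340 / (1.732 × 230 × 0.728) = 49.4 A

49.4 A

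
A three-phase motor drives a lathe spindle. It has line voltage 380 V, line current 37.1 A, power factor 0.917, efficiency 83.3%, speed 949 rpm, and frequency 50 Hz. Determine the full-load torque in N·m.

188 N·m

P_in = √3·V·I·cosφ = 1.732 × 380 × 37.1 × 0.917 = 22391 W
P_out = η·P_in = 0.833 × 22391 = 18652 W
n = 949 rpm
ω = 2π×949/60 = 99.38 rad/s
τ = P_out/ω = 18652/99.38 = 188 N·m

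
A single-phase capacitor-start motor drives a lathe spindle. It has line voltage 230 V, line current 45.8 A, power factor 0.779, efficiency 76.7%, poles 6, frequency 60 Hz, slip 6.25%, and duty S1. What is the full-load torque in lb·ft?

P_in = V·I·cosφ = 230 × 45.8 × 0.779 = 8206 W
P_out = η·P_in = 0.767 × 8206 = 6294 W
n_s = 120×60/6 = 1200 rpm; n = 1200×(1−0.0625) = 1125 rpm
ω = 2π×1125/60 = 117.8 rad/s
τ = P_out/ω = 6294/117.8 = 53.43 N·m
In lb·ft: 53.43/1.356 = 39.4 lb·ft

39.4 lb·ft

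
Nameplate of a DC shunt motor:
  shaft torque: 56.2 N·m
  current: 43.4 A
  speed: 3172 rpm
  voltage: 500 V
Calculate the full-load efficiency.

86.0 %

ω = 2π × 3172/60 = 332.2 rad/s; P_out = τω = 56.2 × 332.2 = 18670 W
P_in = V·I = 500 × 43.4 = 21700 W
η = P_out / P_in = 18670 / 21700 = 0.860 = 86.0%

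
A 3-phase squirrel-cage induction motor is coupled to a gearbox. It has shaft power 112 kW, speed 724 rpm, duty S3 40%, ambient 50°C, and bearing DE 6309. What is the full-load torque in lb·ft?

ω = 2π × 724/60 = 75.82 rad/s
τ = P/ω = 112000/75.82 = 1477 N·m
In lb·ft: 1477/1.356 = 1090 lb·ft

1090 lb·ft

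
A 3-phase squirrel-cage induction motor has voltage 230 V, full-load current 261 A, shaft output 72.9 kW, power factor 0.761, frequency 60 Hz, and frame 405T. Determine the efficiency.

92.1 %

P_out = 72.9 kW = 72900 W
P_in = √3·V_L·I_L·cosφ = 1.732 × 230 × 261 × 0.761 = 79123 W
η = P_out / P_in = 72900 / 79123 = 0.921 = 92.1%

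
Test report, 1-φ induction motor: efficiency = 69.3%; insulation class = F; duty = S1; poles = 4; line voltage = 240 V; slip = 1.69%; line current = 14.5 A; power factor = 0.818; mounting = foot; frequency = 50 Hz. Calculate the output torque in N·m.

12.8 N·m

P_in = V·I·cosφ = 240 × 14.5 × 0.818 = 2847 W
P_out = η·P_in = 0.693 × 2847 = 1973 W
n_s = 120×50/4 = 1500 rpm; n = 1500×(1−0.0169) = 1475 rpm
ω = 2π×1475/60 = 154.5 rad/s
τ = P_out/ω = 1973/154.5 = 12.8 N·m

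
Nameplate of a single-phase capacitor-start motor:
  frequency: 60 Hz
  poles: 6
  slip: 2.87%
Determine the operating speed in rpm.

1166 rpm

n_s = 120f/p = 120×60/6 = 1200 rpm
n = n_s(1 − s) = 1200 × (1 − 0.0287) = 1166 rpm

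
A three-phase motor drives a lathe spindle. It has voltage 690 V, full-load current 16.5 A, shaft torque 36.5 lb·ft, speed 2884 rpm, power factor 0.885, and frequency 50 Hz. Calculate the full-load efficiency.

τ = 36.5 lb·ft × 1.356 = 49.49 N·m
ω = 2π × 2884/60 = 302 rad/s; P_out = τω = 49.49 × 302 = 14946 W
P_in = √3·V_L·I_L·cosφ = 1.732 × 690 × 16.5 × 0.885 = 17451 W
η = P_out / P_in = 14946 / 17451 = 0.856 = 85.6%

85.6 %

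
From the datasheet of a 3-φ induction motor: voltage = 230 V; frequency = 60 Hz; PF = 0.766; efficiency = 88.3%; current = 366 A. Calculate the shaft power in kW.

P_in = √3·V·I·cosφ = 1.732 × 230 × 366 × 0.766 = 111683 W
P_out = η·P_in = 0.883 × 111683 = 98616 W

98.6 kW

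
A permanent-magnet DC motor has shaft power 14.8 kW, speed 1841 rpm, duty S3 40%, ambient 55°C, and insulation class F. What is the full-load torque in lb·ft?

ω = 2π × 1841/60 = 192.8 rad/s
τ = P/ω = 14800/192.8 = 76.76 N·m
In lb·ft: 76.76/1.356 = 56.6 lb·ft

56.6 lb·ft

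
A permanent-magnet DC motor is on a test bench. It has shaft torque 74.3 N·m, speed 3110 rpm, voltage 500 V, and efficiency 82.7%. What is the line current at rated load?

ω = 2π×3110/60 = 325.7 rad/s; P_out = τω = 74.3 × 325.7 = 24200 W
P_in = P_out / η = 24200 / 0.827 = 29262 W
I = P_in / V = 29262 / 500 = 58.5 A

58.5 A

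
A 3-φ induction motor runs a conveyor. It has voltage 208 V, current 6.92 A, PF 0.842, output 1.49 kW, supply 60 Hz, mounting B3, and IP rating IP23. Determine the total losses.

609 W

P_in = √3·V·I·cosφ = 1.732×208×6.92×0.842 = 2099 W
P_out = 1490 W
Losses = P_in − P_out = 2099 − 1490 = 609 W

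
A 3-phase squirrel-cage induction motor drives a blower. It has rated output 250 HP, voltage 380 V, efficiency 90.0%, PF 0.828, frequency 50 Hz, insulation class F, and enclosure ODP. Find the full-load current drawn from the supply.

P_out = 250 × 746 = 186500 W
P_in = P_out / η = 186500 / 0.900 = 207222 W
I_L = P_in / (√3·V_L·cosφ) = 207222 / (1.732 × 380 × 0.828) = 380 A

380 A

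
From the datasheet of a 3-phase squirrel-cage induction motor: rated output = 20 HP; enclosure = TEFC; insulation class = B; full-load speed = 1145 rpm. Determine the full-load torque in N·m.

P_out = 20 × 746 = 14920 W
ω = 2π × 1145/60 = 119.9 rad/s
τ = P_out/ω = 14920/119.9 = 124 N·m

124 N·m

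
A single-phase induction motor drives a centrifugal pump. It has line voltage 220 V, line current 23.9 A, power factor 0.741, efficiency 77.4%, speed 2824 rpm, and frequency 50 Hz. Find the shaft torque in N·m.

10.2 N·m

P_in = V·I·cosφ = 220 × 23.9 × 0.741 = 3896 W
P_out = η·P_in = 0.774 × 3896 = 3016 W
n = 2824 rpm
ω = 2π×2824/60 = 295.7 rad/s
τ = P_out/ω = 3016/295.7 = 10.2 N·m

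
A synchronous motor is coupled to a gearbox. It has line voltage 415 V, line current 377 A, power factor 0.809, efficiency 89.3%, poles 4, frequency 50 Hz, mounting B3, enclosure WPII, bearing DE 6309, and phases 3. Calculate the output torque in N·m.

1250 N·m

P_in = √3·V·I·cosφ = 1.732 × 415 × 377 × 0.809 = 219223 W
P_out = η·P_in = 0.893 × 219223 = 195766 W
n = n_s = 120×50/4 = 1500 rpm (synchronous)
ω = 2π×1500/60 = 157.1 rad/s
τ = P_out/ω = 195766/157.1 = 1250 N·m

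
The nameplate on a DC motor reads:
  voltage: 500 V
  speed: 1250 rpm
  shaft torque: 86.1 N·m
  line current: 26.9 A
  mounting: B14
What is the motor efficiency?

83.8 %

ω = 2π × 1250/60 = 130.9 rad/s; P_out = τω = 86.1 × 130.9 = 11270 W
P_in = V·I = 500 × 26.9 = 13450 W
η = P_out / P_in = 11270 / 13450 = 0.838 = 83.8%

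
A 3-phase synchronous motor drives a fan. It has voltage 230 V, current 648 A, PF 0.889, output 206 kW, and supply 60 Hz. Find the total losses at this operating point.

P_in = √3·V·I·cosφ = 1.732×230×648×0.889 = 229484 W
P_out = 206000 W
Losses = P_in − P_out = 229484 − 206000 = 23484 W

23500 W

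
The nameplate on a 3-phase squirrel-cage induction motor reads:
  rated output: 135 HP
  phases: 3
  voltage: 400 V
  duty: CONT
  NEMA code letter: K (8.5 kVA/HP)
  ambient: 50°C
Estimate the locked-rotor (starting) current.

S_LR = 8.5 × 135 = 1147.5 kVA
I_LR = S_LR/(√3·V_L) = 1147500/(1.732×400) = 1660 A

1660 A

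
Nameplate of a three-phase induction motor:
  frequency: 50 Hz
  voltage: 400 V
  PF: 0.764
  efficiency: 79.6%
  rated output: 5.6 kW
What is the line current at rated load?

13.3 A

P_out = 5.6 kW = 5600 W
P_in = P_out / η = 5600 / 0.796 = 7035 W
I_L = P_in / (√3·V_L·cosφ) = 7035 / (1.732 × 400 × 0.764) = 13.3 A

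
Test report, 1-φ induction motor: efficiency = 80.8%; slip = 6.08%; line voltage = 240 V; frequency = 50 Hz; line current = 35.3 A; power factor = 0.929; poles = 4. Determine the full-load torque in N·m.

P_in = V·I·cosφ = 240 × 35.3 × 0.929 = 7870 W
P_out = η·P_in = 0.808 × 7870 = 6359 W
n_s = 120×50/4 = 1500 rpm; n = 1500×(1−0.0608) = 1409 rpm
ω = 2π×1409/60 = 147.6 rad/s
τ = P_out/ω = 6359/147.6 = 43.1 N·m

43.1 N·m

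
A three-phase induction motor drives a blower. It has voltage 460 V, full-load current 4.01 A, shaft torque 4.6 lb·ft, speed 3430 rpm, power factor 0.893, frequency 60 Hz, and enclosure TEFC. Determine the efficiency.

78.5 %

τ = 4.6 lb·ft × 1.356 = 6.238 N·m
ω = 2π × 3430/60 = 359.2 rad/s; P_out = τω = 6.238 × 359.2 = 2241 W
P_in = √3·V_L·I_L·cosφ = 1.732 × 460 × 4.01 × 0.893 = 2853 W
η = P_out / P_in = 2241 / 2853 = 0.785 = 78.5%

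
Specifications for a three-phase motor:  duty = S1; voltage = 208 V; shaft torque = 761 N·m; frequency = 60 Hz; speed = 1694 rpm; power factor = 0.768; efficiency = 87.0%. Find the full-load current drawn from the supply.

561 A

ω = 2π×1694/60 = 177.4 rad/s; P_out = τω = 761 × 177.4 = 135001 W
P_in = P_out / η = 135001 / 0.870 = 155174 W
I_L = P_in / (√3·V_L·cosφ) = 155174 / (1.732 × 208 × 0.768) = 561 A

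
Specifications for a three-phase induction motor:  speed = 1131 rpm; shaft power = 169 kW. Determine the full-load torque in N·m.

ω = 2π × 1131/60 = 118.4 rad/s
τ = P/ω = 169000/118.4 = 1430 N·m

1430 N·m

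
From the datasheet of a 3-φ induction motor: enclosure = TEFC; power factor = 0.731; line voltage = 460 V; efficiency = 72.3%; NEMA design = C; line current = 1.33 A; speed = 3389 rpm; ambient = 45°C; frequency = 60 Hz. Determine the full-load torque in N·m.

P_in = √3·V·I·cosφ = 1.732 × 460 × 1.33 × 0.731 = 775 W
P_out = η·P_in = 0.723 × 775 = 560 W
n = 3389 rpm
ω = 2π×3389/60 = 354.9 rad/s
τ = P_out/ω = 560/354.9 = 1.58 N·m

1.58 N·m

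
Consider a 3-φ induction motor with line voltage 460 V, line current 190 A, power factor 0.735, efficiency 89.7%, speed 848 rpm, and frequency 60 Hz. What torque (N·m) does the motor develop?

1120 N·m

P_in = √3·V·I·cosφ = 1.732 × 460 × 190 × 0.735 = 111262 W
P_out = η·P_in = 0.897 × 111262 = 99802 W
n = 848 rpm
ω = 2π×848/60 = 88.8 rad/s
τ = P_out/ω = 99802/88.8 = 1120 N·m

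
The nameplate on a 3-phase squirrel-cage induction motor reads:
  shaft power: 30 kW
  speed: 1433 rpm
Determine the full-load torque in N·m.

200 N·m

ω = 2π × 1433/60 = 150.1 rad/s
τ = P/ω = 30000/150.1 = 200 N·m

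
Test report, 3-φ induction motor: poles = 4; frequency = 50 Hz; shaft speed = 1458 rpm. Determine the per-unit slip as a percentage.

2.80 %

n_s = 120f/p = 120×50/4 = 1500 rpm
s = (n_s − n)/n_s = (1500 − 1458)/1500 = 0.0280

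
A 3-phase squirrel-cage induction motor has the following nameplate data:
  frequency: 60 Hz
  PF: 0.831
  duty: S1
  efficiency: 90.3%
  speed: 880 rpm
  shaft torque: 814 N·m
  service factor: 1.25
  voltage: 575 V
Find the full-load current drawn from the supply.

ω = 2π×880/60 = 92.15 rad/s; P_out = τω = 814 × 92.15 = 75010 W
P_in = P_out / η = 75010 / 0.903 = 83068 W
I_L = P_in / (√3·V_L·cosφ) = 83068 / (1.732 × 575 × 0.831) = 100 A

100 A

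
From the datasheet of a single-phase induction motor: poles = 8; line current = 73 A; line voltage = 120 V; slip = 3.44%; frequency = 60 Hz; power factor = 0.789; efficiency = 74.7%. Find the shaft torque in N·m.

P_in = V·I·cosφ = 120 × 73 × 0.789 = 6912 W
P_out = η·P_in = 0.747 × 6912 = 5163 W
n_s = 120×60/8 = 900 rpm; n = 900×(1−0.0344) = 869 rpm
ω = 2π×869/60 = 91 rad/s
τ = P_out/ω = 5163/91 = 56.7 N·m

56.7 N·m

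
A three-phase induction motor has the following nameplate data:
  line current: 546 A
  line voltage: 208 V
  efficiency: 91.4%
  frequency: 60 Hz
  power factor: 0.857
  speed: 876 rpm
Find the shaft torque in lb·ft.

P_in = √3·V·I·cosφ = 1.732 × 208 × 546 × 0.857 = 168572 W
P_out = η·P_in = 0.914 × 168572 = 154075 W
n = 876 rpm
ω = 2π×876/60 = 91.73 rad/s
τ = P_out/ω = 154075/91.73 = 1680 N·m
In lb·ft: 1680/1.356 = 1240 lb·ft

1240 lb·ft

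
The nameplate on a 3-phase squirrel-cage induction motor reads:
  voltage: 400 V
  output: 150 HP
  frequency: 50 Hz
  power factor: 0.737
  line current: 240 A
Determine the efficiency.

P_out = 150 × 746 = 111900 W
P_in = √3·V_L·I_L·cosφ = 1.732 × 400 × 240 × 0.737 = 122542 W
η = P_out / P_in = 111900 / 122542 = 0.913 = 91.3%

91.3 %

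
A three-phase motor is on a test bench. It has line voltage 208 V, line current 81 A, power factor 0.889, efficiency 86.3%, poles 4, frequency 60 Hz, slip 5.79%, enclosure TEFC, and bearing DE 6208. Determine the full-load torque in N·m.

126 N·m

P_in = √3·V·I·cosφ = 1.732 × 208 × 81 × 0.889 = 25942 W
P_out = η·P_in = 0.863 × 25942 = 22388 W
n_s = 120×60/4 = 1800 rpm; n = 1800×(1−0.0579) = 1696 rpm
ω = 2π×1696/60 = 177.6 rad/s
τ = P_out/ω = 22388/177.6 = 126 N·m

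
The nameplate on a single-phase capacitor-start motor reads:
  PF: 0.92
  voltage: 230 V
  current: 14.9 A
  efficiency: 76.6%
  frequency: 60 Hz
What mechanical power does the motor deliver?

2.42 kW

P_in = V·I·cosφ = 230 × 14.9 × 0.92 = 3153 W
P_out = η·P_in = 0.766 × 3153 = 2415 W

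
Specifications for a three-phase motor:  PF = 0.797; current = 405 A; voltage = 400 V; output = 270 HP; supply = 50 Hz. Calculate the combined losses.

P_in = √3·V·I·cosφ = 1.732×400×405×0.797 = 223625 W
P_out = 270×746 = 201420 W
Losses = P_in − P_out = 223625 − 201420 = 22205 W

22.2 kW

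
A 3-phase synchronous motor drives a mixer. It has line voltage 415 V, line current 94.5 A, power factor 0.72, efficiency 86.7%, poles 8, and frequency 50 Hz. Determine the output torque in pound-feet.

P_in = √3·V·I·cosφ = 1.732 × 415 × 94.5 × 0.72 = 48906 W
P_out = η·P_in = 0.867 × 48906 = 42402 W
n = n_s = 120×50/8 = 750 rpm (synchronous)
ω = 2π×750/60 = 78.54 rad/s
τ = P_out/ω = 42402/78.54 = 539.9 N·m
In lb·ft: 539.9/1.356 = 398 lb·ft

398 lb·ft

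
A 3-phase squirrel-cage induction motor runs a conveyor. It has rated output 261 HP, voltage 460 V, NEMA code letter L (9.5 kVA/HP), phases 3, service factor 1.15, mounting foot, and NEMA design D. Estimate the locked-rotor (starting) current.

S_LR = 9.5 × 261 = 2479.5 kVA
I_LR = S_LR/(√3·V_L) = 2479500/(1.732×460) = 3110 A

3110 A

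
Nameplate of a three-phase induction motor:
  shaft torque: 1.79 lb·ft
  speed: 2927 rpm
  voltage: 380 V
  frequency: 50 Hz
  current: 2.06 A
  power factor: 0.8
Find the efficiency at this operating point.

68.6 %

τ = 1.79 lb·ft × 1.356 = 2.427 N·m
ω = 2π × 2927/60 = 306.5 rad/s; P_out = τω = 2.427 × 306.5 = 744 W
P_in = √3·V_L·I_L·cosφ = 1.732 × 380 × 2.06 × 0.8 = 1085 W
η = P_out / P_in = 744 / 1085 = 0.686 = 68.6%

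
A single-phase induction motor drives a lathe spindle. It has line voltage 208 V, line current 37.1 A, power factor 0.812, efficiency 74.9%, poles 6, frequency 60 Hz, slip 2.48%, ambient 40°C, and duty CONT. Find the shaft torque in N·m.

P_in = V·I·cosφ = 208 × 37.1 × 0.812 = 6266 W
P_out = η·P_in = 0.749 × 6266 = 4693 W
n_s = 120×60/6 = 1200 rpm; n = 1200×(1−0.0248) = 1170 rpm
ω = 2π×1170/60 = 122.5 rad/s
τ = P_out/ω = 4693/122.5 = 38.3 N·m

38.3 N·m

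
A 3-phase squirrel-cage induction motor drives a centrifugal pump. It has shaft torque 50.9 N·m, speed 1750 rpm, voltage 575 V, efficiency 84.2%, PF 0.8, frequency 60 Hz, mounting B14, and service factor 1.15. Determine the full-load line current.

ω = 2π×1750/60 = 183.3 rad/s; P_out = τω = 50.9 × 183.3 = 9330 W
P_in = P_out / η = 9330 / 0.842 = 11081 W
I_L = P_in / (√3·V_L·cosφ) = 11081 / (1.732 × 575 × 0.8) = 13.9 A

13.9 A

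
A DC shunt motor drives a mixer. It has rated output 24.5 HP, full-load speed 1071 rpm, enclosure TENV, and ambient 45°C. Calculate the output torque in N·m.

P_out = 24.5 × 746 = 18277 W
ω = 2π × 1071/60 = 112.2 rad/s
τ = P_out/ω = 18277/112.2 = 163 N·m

163 N·m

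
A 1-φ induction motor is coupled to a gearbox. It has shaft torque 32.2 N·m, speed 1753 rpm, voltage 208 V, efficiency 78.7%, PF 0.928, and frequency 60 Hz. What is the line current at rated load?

ω = 2π×1753/60 = 183.6 rad/s; P_out = τω = 32.2 × 183.6 = 5912 W
P_in = P_out / η = 5912 / 0.787 = 7512 W
I = P_in / (V·cosφ) = 7512 / (208 × 0.928) = 38.9 A

38.9 A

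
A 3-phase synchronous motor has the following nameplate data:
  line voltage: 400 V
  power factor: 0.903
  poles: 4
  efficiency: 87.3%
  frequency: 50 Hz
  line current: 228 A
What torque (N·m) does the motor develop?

793 N·m

P_in = √3·V·I·cosφ = 1.732 × 400 × 228 × 0.903 = 142636 W
P_out = η·P_in = 0.873 × 142636 = 124521 W
n = n_s = 120×50/4 = 1500 rpm (synchronous)
ω = 2π×1500/60 = 157.1 rad/s
τ = P_out/ω = 124521/157.1 = 793 N·m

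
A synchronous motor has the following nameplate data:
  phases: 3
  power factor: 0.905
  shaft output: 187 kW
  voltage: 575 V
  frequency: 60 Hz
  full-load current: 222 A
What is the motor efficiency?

P_out = 187 kW = 187000 W
P_in = √3·V_L·I_L·cosφ = 1.732 × 575 × 222 × 0.905 = 200086 W
η = P_out / P_in = 187000 / 200086 = 0.935 = 93.5%

93.5 %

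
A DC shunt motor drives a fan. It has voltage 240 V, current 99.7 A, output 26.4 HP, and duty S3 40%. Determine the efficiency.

82.3 %

P_out = 26.4 × 746 = 19694 W
P_in = V·I = 240 × 99.7 = 23928 W
η = P_out / P_in = 19694 / 23928 = 0.823 = 82.3%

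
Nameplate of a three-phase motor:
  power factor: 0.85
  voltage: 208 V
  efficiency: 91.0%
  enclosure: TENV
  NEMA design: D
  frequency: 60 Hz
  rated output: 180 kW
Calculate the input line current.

646 A

P_out = 180 kW = 180000 W
P_in = P_out / η = 180000 / 0.910 = 197802 W
I_L = P_in / (√3·V_L·cosφ) = 197802 / (1.732 × 208 × 0.85) = 646 A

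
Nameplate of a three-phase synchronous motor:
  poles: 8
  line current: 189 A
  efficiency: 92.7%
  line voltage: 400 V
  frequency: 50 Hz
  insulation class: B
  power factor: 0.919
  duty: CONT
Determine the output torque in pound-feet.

1050 lb·ft

P_in = √3·V·I·cosφ = 1.732 × 400 × 189 × 0.919 = 120333 W
P_out = η·P_in = 0.927 × 120333 = 111549 W
n = n_s = 120×50/8 = 750 rpm (synchronous)
ω = 2π×750/60 = 78.54 rad/s
τ = P_out/ω = 111549/78.54 = 1420 N·m
In lb·ft: 1420/1.356 = 1050 lb·ft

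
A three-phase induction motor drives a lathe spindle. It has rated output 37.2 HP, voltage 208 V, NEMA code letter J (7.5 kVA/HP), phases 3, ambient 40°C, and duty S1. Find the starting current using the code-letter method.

774 A

S_LR = 7.5 × 37.2 = 279 kVA
I_LR = S_LR/(√3·V_L) = 279000/(1.732×208) = 774 A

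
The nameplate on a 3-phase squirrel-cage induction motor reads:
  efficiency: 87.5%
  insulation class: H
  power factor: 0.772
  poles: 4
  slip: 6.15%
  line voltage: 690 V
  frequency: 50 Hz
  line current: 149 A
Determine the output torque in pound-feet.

P_in = √3·V·I·cosφ = 1.732 × 690 × 149 × 0.772 = 137468 W
P_out = η·P_in = 0.875 × 137468 = 120285 W
n_s = 120×50/4 = 1500 rpm; n = 1500×(1−0.0615) = 1408 rpm
ω = 2π×1408/60 = 147.4 rad/s
τ = P_out/ω = 120285/147.4 = 816 N·m
In lb·ft: 816/1.356 = 602 lb·ft

602 lb·ft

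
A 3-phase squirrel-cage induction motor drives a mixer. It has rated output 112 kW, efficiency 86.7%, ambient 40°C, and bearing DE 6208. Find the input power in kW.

P_out = 112000 W
P_in = P_out/η = 112000/0.867 = 129181 W = 129 kW

129 kW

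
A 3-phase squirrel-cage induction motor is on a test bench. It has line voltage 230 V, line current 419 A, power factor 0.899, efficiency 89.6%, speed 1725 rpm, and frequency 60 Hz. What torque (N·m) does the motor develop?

744 N·m

P_in = √3·V·I·cosφ = 1.732 × 230 × 419 × 0.899 = 150055 W
P_out = η·P_in = 0.896 × 150055 = 134449 W
n = 1725 rpm
ω = 2π×1725/60 = 180.6 rad/s
τ = P_out/ω = 134449/180.6 = 744 N·m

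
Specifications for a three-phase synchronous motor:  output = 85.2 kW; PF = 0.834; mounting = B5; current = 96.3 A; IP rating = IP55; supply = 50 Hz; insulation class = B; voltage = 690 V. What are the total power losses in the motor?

P_in = √3·V·I·cosφ = 1.732×690×96.3×0.834 = 95982 W
P_out = 85200 W
Losses = P_in − P_out = 95982 − 85200 = 10782 W

10800 W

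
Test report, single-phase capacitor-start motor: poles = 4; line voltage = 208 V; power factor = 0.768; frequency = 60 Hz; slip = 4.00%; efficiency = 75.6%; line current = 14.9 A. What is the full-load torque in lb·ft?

7.33 lb·ft

P_in = V·I·cosφ = 208 × 14.9 × 0.768 = 2380 W
P_out = η·P_in = 0.756 × 2380 = 1799 W
n_s = 120×60/4 = 1800 rpm; n = 1800×(1−0.04) = 1728 rpm
ω = 2π×1728/60 = 181 rad/s
τ = P_out/ω = 1799/181 = 9.939 N·m
In lb·ft: 9.939/1.356 = 7.33 lb·ft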